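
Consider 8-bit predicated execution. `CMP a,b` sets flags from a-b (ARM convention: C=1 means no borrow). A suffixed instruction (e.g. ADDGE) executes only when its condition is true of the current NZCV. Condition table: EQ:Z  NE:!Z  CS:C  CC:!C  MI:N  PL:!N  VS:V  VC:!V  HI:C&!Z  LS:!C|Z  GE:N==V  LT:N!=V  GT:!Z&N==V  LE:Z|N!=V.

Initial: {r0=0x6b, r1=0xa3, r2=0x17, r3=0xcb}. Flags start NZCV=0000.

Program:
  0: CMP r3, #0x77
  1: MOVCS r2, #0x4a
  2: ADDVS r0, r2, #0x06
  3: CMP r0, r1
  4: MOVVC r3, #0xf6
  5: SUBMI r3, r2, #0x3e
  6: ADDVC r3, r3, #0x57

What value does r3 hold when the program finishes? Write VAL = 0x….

VAL = 0x0c

[0] flags=0011 → (cmp)
[1] flags=0011 CS?T → r2=0x4a
[2] flags=0011 VS?T → r0=0x50
[3] flags=1001 → (cmp)
[4] flags=1001 VC?F → skip
[5] flags=1001 MI?T → r3=0x0c
[6] flags=1001 VC?F → skip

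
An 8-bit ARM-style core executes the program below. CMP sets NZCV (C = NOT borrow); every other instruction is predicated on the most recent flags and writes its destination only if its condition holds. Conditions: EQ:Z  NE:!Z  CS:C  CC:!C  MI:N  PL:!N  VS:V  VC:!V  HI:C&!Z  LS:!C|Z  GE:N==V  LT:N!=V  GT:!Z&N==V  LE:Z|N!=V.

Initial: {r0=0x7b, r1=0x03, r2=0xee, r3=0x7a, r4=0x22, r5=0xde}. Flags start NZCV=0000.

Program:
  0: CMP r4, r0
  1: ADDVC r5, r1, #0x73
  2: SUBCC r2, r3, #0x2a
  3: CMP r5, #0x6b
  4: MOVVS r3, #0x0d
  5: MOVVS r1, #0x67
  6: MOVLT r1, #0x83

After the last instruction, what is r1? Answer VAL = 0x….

VAL = 0x03

[0] flags=1000 → (cmp)
[1] flags=1000 VC?T → r5=0x76
[2] flags=1000 CC?T → r2=0x50
[3] flags=0010 → (cmp)
[4] flags=0010 VS?F → skip
[5] flags=0010 VS?F → skip
[6] flags=0010 LT?F → skip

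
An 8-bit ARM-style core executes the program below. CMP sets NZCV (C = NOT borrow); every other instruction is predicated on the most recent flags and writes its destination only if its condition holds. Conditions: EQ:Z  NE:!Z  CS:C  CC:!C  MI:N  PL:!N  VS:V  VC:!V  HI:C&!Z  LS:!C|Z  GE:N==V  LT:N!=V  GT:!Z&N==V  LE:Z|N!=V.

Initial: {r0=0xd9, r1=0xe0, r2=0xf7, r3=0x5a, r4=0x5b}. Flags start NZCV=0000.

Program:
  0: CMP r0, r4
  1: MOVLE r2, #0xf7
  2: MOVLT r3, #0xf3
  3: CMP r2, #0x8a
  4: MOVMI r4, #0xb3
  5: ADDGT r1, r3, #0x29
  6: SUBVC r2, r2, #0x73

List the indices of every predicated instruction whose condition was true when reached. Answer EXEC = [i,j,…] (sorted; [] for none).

EXEC = [1,2,5,6]

0: ✓ CMP  NZCV=0011
1: ✓ MOVLE  r2←0xf7
2: ✓ MOVLT  r3←0xf3
3: ✓ CMP  NZCV=0010
4: · MOVMI
5: ✓ ADDGT  r1←0x1c
6: ✓ SUBVC  r2←0x84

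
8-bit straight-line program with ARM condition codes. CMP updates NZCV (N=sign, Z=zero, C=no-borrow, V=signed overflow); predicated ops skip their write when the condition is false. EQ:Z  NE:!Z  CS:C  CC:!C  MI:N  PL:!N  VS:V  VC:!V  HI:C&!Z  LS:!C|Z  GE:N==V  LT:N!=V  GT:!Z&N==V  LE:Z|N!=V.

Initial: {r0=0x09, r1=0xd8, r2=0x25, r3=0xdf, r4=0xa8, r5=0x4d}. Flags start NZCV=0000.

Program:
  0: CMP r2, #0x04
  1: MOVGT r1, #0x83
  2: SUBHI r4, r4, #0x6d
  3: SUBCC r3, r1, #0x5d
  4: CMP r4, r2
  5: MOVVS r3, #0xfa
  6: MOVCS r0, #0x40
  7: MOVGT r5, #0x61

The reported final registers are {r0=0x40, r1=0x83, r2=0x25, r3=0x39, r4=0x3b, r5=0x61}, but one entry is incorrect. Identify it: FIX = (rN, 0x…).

[0] flags=0010 → (cmp)
[1] flags=0010 GT?T → r1=0x83
[2] flags=0010 HI?T → r4=0x3b
[3] flags=0010 CC?F → skip
[4] flags=0010 → (cmp)
[5] flags=0010 VS?F → skip
[6] flags=0010 CS?T → r0=0x40
[7] flags=0010 GT?T → r5=0x61

FIX = (r3, 0xdf)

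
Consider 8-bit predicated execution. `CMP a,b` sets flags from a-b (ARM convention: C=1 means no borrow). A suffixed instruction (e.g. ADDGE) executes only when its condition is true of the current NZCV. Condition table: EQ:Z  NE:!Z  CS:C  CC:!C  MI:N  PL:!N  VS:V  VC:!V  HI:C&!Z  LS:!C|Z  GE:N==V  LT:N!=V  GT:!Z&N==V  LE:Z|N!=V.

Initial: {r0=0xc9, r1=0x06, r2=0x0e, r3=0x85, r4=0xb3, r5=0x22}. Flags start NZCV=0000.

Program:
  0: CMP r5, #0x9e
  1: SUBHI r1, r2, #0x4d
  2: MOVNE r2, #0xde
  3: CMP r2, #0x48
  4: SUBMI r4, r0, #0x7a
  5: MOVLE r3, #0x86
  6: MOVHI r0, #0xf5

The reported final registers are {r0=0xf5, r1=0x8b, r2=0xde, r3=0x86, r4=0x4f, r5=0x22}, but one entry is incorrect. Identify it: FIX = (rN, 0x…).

[0] flags=1001 → (cmp)
[1] flags=1001 HI?F → skip
[2] flags=1001 NE?T → r2=0xde
[3] flags=1010 → (cmp)
[4] flags=1010 MI?T → r4=0x4f
[5] flags=1010 LE?T → r3=0x86
[6] flags=1010 HI?T → r0=0xf5

FIX = (r1, 0x06)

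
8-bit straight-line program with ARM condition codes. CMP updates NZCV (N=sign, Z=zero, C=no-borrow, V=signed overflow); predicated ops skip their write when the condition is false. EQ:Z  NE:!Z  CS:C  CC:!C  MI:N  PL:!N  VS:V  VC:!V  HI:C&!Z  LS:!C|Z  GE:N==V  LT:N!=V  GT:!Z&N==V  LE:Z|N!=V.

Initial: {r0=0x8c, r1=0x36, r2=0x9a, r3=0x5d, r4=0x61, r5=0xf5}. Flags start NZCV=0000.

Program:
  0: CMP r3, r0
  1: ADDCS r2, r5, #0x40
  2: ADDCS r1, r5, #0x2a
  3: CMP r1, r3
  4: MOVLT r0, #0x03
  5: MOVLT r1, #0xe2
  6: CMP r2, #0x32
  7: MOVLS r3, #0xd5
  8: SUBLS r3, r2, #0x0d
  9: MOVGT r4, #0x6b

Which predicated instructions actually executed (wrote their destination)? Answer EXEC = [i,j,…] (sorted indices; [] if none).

EXEC = [4,5]

[0] flags=1001 → (cmp)
[1] flags=1001 CS?F → skip
[2] flags=1001 CS?F → skip
[3] flags=1000 → (cmp)
[4] flags=1000 LT?T → r0=0x03
[5] flags=1000 LT?T → r1=0xe2
[6] flags=0011 → (cmp)
[7] flags=0011 LS?F → skip
[8] flags=0011 LS?F → skip
[9] flags=0011 GT?F → skip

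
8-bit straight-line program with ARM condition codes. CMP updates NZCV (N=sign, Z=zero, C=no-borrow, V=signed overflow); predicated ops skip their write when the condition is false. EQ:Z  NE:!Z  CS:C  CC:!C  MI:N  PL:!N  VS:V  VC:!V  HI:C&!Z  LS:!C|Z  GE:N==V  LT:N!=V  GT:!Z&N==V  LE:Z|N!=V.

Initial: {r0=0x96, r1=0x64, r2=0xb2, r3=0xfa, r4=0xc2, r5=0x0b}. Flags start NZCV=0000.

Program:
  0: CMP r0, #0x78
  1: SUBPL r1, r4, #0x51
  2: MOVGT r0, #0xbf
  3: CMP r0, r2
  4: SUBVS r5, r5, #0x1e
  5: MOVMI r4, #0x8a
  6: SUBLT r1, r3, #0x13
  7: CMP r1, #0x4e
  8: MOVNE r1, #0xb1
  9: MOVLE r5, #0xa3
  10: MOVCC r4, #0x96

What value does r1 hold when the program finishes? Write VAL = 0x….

[0] flags=0011 → (cmp)
[1] flags=0011 PL?T → r1=0x71
[2] flags=0011 GT?F → skip
[3] flags=1000 → (cmp)
[4] flags=1000 VS?F → skip
[5] flags=1000 MI?T → r4=0x8a
[6] flags=1000 LT?T → r1=0xe7
[7] flags=1010 → (cmp)
[8] flags=1010 NE?T → r1=0xb1
[9] flags=1010 LE?T → r5=0xa3
[10] flags=1010 CC?F → skip

VAL = 0xb1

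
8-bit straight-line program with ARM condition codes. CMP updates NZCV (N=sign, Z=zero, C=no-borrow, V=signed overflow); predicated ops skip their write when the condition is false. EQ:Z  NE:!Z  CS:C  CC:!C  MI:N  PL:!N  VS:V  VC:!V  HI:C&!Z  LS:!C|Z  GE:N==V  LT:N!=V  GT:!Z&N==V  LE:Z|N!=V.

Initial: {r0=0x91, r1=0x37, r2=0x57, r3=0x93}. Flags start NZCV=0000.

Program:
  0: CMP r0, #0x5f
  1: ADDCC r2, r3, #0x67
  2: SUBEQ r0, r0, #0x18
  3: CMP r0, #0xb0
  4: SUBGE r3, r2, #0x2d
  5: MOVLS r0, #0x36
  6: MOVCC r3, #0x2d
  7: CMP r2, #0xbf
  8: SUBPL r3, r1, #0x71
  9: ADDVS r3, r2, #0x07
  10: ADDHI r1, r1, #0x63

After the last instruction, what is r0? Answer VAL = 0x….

[0] flags=0011 → (cmp)
[1] flags=0011 CC?F → skip
[2] flags=0011 EQ?F → skip
[3] flags=1000 → (cmp)
[4] flags=1000 GE?F → skip
[5] flags=1000 LS?T → r0=0x36
[6] flags=1000 CC?T → r3=0x2d
[7] flags=1001 → (cmp)
[8] flags=1001 PL?F → skip
[9] flags=1001 VS?T → r3=0x5e
[10] flags=1001 HI?F → skip

VAL = 0x36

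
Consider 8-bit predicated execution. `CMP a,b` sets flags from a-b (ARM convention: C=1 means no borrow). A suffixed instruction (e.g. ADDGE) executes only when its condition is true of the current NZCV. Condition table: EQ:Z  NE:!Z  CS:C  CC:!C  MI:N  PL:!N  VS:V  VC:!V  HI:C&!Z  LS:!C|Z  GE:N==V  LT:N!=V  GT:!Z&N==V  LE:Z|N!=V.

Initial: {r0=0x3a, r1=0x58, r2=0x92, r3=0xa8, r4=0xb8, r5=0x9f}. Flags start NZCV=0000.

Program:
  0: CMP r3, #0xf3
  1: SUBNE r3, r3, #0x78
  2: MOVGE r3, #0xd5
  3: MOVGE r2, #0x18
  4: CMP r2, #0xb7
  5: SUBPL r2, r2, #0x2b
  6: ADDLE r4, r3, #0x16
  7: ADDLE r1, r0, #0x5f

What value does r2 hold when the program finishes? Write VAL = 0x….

[0] flags=1000 → (cmp)
[1] flags=1000 NE?T → r3=0x30
[2] flags=1000 GE?F → skip
[3] flags=1000 GE?F → skip
[4] flags=1000 → (cmp)
[5] flags=1000 PL?F → skip
[6] flags=1000 LE?T → r4=0x46
[7] flags=1000 LE?T → r1=0x99

VAL = 0x92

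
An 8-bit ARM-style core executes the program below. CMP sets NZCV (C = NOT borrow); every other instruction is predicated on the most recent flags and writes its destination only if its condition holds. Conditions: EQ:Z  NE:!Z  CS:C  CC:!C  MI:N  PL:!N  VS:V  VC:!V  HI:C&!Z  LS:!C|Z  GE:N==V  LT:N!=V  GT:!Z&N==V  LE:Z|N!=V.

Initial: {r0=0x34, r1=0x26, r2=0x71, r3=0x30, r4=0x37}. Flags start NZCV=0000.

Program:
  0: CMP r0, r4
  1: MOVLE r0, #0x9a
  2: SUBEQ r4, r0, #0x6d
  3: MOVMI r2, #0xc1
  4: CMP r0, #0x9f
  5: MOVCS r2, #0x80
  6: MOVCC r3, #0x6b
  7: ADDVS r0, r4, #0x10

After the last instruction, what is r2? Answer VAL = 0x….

VAL = 0xc1

0: ✓ CMP  NZCV=1000
1: ✓ MOVLE  r0←0x9a
2: · SUBEQ
3: ✓ MOVMI  r2←0xc1
4: ✓ CMP  NZCV=1000
5: · MOVCS
6: ✓ MOVCC  r3←0x6b
7: · ADDVS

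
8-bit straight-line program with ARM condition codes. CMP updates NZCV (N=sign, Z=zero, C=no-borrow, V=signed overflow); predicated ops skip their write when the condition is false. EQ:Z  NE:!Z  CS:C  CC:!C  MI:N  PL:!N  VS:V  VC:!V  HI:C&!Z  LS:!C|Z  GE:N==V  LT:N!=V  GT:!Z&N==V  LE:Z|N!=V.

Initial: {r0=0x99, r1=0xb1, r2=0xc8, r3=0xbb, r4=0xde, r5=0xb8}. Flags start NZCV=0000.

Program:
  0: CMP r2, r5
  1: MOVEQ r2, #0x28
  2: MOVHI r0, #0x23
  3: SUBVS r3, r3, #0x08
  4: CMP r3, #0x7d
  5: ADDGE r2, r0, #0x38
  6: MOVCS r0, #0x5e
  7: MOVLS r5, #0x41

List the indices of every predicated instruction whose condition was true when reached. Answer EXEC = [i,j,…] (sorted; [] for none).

EXEC = [2,6]

[0] flags=0010 → (cmp)
[1] flags=0010 EQ?F → skip
[2] flags=0010 HI?T → r0=0x23
[3] flags=0010 VS?F → skip
[4] flags=0011 → (cmp)
[5] flags=0011 GE?F → skip
[6] flags=0011 CS?T → r0=0x5e
[7] flags=0011 LS?F → skip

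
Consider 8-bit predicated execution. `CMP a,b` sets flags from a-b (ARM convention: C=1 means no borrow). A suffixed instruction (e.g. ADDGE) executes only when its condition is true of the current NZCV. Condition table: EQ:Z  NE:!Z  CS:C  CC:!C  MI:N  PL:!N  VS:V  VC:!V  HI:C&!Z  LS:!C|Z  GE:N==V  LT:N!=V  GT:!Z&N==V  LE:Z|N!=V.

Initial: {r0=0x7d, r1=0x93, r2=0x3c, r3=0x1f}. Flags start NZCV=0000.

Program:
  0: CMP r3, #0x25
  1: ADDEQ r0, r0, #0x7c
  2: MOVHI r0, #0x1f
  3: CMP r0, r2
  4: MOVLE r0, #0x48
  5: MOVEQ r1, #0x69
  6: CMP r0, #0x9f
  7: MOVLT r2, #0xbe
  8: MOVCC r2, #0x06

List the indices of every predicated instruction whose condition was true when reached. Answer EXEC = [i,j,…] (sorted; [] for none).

EXEC = [8]

0: ✓ CMP  NZCV=1000
1: · ADDEQ
2: · MOVHI
3: ✓ CMP  NZCV=0010
4: · MOVLE
5: · MOVEQ
6: ✓ CMP  NZCV=1001
7: · MOVLT
8: ✓ MOVCC  r2←0x06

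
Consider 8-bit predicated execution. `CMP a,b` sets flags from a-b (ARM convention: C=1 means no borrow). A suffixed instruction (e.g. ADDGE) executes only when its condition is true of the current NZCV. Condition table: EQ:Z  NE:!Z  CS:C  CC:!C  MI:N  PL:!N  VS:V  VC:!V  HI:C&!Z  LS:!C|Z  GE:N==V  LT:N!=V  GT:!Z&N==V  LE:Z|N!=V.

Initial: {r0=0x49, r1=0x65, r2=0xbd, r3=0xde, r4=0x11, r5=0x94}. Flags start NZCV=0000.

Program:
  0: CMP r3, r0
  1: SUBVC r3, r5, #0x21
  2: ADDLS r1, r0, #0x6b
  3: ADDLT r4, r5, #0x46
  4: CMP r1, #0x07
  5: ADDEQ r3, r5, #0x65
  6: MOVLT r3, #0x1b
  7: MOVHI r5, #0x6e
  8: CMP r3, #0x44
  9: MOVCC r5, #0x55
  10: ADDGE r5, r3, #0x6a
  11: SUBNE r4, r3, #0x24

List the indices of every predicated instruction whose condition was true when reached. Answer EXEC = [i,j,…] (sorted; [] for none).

0: ✓ CMP  NZCV=1010
1: ✓ SUBVC  r3←0x73
2: · ADDLS
3: ✓ ADDLT  r4←0xda
4: ✓ CMP  NZCV=0010
5: · ADDEQ
6: · MOVLT
7: ✓ MOVHI  r5←0x6e
8: ✓ CMP  NZCV=0010
9: · MOVCC
10: ✓ ADDGE  r5←0xdd
11: ✓ SUBNE  r4←0x4f

EXEC = [1,3,7,10,11]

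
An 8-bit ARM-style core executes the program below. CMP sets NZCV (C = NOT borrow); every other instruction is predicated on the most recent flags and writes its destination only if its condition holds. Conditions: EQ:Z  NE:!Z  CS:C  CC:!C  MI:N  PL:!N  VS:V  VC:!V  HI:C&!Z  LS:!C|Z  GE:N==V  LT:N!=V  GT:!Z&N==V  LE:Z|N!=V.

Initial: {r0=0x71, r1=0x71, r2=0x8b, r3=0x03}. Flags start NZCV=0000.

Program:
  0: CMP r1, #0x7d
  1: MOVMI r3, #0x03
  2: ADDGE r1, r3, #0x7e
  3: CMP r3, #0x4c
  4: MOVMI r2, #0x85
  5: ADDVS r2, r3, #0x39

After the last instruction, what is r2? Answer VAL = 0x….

VAL = 0x85

[0] flags=1000 → (cmp)
[1] flags=1000 MI?T → r3=0x03
[2] flags=1000 GE?F → skip
[3] flags=1000 → (cmp)
[4] flags=1000 MI?T → r2=0x85
[5] flags=1000 VS?F → skip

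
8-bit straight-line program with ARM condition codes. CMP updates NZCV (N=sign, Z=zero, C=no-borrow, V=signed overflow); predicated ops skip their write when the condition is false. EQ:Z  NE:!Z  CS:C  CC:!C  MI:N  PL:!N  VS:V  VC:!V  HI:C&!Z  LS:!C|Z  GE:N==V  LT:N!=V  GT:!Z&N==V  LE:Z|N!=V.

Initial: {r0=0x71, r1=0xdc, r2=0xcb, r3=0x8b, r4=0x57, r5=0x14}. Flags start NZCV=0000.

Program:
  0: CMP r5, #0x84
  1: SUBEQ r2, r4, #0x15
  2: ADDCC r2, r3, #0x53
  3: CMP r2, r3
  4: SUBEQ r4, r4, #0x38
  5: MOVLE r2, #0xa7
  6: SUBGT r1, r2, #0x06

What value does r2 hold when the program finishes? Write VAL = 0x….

VAL = 0xde

[0] flags=1001 → (cmp)
[1] flags=1001 EQ?F → skip
[2] flags=1001 CC?T → r2=0xde
[3] flags=0010 → (cmp)
[4] flags=0010 EQ?F → skip
[5] flags=0010 LE?F → skip
[6] flags=0010 GT?T → r1=0xd8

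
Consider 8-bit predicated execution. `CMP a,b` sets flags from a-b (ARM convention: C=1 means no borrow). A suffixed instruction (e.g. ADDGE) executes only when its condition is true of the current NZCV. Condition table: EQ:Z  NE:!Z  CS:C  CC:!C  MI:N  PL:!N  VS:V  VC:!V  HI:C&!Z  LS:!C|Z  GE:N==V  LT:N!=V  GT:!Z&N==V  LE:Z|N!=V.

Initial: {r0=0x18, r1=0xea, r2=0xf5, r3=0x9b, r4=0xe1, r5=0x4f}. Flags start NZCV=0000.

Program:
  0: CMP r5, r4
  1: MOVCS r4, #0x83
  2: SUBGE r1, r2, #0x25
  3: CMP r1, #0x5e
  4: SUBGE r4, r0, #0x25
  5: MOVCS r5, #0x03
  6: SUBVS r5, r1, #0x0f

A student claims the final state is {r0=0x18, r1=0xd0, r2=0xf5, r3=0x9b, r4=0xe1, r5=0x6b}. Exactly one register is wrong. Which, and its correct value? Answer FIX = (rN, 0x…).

FIX = (r5, 0xc1)

0: ✓ CMP  NZCV=0000
1: · MOVCS
2: ✓ SUBGE  r1←0xd0
3: ✓ CMP  NZCV=0011
4: · SUBGE
5: ✓ MOVCS  r5←0x03
6: ✓ SUBVS  r5←0xc1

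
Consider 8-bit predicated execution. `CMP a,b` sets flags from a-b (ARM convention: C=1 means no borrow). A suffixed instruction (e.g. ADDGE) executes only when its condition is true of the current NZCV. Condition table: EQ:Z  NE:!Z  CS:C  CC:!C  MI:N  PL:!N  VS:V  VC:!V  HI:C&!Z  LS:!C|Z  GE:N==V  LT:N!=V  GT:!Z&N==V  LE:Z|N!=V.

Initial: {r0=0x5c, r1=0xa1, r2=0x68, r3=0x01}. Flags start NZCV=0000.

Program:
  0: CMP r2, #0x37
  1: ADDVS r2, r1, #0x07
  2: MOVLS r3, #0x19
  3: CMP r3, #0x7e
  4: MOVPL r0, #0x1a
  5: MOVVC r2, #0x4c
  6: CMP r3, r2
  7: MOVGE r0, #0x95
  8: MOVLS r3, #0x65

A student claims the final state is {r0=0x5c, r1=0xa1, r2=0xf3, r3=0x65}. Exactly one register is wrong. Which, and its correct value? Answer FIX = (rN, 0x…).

FIX = (r2, 0x4c)

0: ✓ CMP  NZCV=0010
1: · ADDVS
2: · MOVLS
3: ✓ CMP  NZCV=1000
4: · MOVPL
5: ✓ MOVVC  r2←0x4c
6: ✓ CMP  NZCV=1000
7: · MOVGE
8: ✓ MOVLS  r3←0x65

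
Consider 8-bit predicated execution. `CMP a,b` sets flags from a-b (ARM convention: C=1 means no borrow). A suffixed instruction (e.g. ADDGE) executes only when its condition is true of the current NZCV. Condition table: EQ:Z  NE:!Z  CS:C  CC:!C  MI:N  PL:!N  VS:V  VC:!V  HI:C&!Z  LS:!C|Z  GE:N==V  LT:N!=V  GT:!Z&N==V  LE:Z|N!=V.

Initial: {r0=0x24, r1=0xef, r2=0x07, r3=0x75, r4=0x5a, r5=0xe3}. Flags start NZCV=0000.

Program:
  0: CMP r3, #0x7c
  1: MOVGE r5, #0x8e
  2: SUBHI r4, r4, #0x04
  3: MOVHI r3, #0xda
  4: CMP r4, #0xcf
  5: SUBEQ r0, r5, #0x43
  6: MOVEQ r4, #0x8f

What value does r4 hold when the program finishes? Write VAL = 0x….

[0] flags=1000 → (cmp)
[1] flags=1000 GE?F → skip
[2] flags=1000 HI?F → skip
[3] flags=1000 HI?F → skip
[4] flags=1001 → (cmp)
[5] flags=1001 EQ?F → skip
[6] flags=1001 EQ?F → skip

VAL = 0x5a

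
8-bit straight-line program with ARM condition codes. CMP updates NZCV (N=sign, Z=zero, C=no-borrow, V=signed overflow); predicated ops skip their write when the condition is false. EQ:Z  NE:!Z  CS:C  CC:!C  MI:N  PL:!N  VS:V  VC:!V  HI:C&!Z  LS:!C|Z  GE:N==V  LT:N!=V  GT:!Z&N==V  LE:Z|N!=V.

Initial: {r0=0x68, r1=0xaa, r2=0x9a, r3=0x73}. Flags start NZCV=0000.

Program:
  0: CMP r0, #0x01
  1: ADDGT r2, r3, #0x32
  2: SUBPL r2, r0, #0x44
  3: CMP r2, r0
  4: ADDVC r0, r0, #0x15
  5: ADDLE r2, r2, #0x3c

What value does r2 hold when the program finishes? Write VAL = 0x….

[0] flags=0010 → (cmp)
[1] flags=0010 GT?T → r2=0xa5
[2] flags=0010 PL?T → r2=0x24
[3] flags=1000 → (cmp)
[4] flags=1000 VC?T → r0=0x7d
[5] flags=1000 LE?T → r2=0x60

VAL = 0x60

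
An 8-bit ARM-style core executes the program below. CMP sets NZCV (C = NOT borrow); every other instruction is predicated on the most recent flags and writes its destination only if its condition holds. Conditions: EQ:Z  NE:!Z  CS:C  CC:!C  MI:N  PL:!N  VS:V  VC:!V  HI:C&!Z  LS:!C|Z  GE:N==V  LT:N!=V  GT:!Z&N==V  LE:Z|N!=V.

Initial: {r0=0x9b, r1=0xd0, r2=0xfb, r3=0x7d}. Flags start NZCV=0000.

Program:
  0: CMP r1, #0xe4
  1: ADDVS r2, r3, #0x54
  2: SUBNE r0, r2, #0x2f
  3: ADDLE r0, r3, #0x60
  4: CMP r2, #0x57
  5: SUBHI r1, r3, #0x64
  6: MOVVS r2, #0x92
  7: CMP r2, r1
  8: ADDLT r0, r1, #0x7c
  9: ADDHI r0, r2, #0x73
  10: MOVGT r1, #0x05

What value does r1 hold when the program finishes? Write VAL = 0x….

VAL = 0x19

0: ✓ CMP  NZCV=1000
1: · ADDVS
2: ✓ SUBNE  r0←0xcc
3: ✓ ADDLE  r0←0xdd
4: ✓ CMP  NZCV=1010
5: ✓ SUBHI  r1←0x19
6: · MOVVS
7: ✓ CMP  NZCV=1010
8: ✓ ADDLT  r0←0x95
9: ✓ ADDHI  r0←0x6e
10: · MOVGT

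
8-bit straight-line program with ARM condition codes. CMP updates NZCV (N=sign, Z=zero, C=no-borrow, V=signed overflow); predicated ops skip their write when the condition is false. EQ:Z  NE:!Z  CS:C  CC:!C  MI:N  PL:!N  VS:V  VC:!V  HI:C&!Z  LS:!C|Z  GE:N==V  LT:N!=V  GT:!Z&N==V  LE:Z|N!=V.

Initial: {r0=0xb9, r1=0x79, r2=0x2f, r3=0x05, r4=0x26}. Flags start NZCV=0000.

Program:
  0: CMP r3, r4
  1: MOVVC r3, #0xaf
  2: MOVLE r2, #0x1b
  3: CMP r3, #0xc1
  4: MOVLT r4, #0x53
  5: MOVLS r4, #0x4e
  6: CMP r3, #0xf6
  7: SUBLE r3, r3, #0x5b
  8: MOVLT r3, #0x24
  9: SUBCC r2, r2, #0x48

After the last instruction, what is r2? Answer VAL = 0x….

VAL = 0xd3

0: ✓ CMP  NZCV=1000
1: ✓ MOVVC  r3←0xaf
2: ✓ MOVLE  r2←0x1b
3: ✓ CMP  NZCV=1000
4: ✓ MOVLT  r4←0x53
5: ✓ MOVLS  r4←0x4e
6: ✓ CMP  NZCV=1000
7: ✓ SUBLE  r3←0x54
8: ✓ MOVLT  r3←0x24
9: ✓ SUBCC  r2←0xd3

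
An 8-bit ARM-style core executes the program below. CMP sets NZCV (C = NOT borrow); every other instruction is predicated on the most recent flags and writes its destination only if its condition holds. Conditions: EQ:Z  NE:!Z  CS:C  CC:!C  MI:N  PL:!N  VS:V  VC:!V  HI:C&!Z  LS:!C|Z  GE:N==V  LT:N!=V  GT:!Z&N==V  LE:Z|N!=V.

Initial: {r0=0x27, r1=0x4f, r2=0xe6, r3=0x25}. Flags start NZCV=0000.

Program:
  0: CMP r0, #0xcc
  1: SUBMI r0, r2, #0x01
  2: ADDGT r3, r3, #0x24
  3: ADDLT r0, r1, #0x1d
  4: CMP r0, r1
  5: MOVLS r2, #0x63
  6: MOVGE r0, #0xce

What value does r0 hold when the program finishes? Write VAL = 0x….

[0] flags=0000 → (cmp)
[1] flags=0000 MI?F → skip
[2] flags=0000 GT?T → r3=0x49
[3] flags=0000 LT?F → skip
[4] flags=1000 → (cmp)
[5] flags=1000 LS?T → r2=0x63
[6] flags=1000 GE?F → skip

VAL = 0x27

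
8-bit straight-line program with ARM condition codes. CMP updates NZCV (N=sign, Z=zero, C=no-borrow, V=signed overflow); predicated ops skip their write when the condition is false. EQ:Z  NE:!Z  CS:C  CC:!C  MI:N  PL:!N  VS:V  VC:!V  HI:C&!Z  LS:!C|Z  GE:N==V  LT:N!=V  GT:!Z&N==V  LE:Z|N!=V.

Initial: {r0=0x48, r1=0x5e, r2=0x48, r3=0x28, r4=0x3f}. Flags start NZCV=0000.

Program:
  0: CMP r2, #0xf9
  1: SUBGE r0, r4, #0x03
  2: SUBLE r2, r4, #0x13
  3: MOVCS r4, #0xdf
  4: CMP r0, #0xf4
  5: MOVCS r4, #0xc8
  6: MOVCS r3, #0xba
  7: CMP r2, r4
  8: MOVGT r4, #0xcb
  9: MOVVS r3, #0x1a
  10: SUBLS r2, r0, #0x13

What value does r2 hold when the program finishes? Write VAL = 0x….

VAL = 0x48

[0] flags=0000 → (cmp)
[1] flags=0000 GE?T → r0=0x3c
[2] flags=0000 LE?F → skip
[3] flags=0000 CS?F → skip
[4] flags=0000 → (cmp)
[5] flags=0000 CS?F → skip
[6] flags=0000 CS?F → skip
[7] flags=0010 → (cmp)
[8] flags=0010 GT?T → r4=0xcb
[9] flags=0010 VS?F → skip
[10] flags=0010 LS?F → skip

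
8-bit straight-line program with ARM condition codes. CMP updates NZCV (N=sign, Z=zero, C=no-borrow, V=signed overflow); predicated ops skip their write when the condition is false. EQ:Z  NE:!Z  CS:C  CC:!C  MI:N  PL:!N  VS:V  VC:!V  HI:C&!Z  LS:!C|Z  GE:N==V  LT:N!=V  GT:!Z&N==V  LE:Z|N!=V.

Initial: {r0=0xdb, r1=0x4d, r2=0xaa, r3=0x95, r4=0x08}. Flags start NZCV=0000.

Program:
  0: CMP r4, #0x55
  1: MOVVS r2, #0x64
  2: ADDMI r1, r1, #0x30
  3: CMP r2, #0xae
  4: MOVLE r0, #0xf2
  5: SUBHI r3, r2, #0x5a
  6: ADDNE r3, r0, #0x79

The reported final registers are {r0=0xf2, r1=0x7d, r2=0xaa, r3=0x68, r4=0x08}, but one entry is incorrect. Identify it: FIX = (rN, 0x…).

0: ✓ CMP  NZCV=1000
1: · MOVVS
2: ✓ ADDMI  r1←0x7d
3: ✓ CMP  NZCV=1000
4: ✓ MOVLE  r0←0xf2
5: · SUBHI
6: ✓ ADDNE  r3←0x6b

FIX = (r3, 0x6b)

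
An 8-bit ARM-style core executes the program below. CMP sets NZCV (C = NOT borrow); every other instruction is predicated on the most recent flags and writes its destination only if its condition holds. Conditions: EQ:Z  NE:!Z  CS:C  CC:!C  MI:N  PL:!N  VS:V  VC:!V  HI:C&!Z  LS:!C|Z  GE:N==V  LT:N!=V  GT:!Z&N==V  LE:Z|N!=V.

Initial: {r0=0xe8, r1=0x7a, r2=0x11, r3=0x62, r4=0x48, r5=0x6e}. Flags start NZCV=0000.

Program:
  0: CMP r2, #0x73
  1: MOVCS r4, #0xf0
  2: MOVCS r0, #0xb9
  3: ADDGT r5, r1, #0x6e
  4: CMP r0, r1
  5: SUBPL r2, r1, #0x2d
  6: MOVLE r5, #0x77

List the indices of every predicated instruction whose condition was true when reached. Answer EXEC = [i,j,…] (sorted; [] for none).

[0] flags=1000 → (cmp)
[1] flags=1000 CS?F → skip
[2] flags=1000 CS?F → skip
[3] flags=1000 GT?F → skip
[4] flags=0011 → (cmp)
[5] flags=0011 PL?T → r2=0x4d
[6] flags=0011 LE?T → r5=0x77

EXEC = [5,6]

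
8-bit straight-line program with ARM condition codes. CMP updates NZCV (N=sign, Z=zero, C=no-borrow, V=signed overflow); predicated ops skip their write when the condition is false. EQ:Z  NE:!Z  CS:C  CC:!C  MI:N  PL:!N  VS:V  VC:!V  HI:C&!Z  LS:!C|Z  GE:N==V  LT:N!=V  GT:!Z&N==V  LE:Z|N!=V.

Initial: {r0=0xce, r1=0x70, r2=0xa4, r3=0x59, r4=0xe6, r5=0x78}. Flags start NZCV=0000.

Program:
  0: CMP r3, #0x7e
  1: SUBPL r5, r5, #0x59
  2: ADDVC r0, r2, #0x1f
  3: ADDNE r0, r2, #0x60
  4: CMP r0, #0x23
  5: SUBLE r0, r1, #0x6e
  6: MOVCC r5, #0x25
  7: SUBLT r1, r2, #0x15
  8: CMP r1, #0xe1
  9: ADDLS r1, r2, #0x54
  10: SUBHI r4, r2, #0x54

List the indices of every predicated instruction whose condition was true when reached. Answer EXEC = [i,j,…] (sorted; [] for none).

EXEC = [2,3,5,6,7,9]

[0] flags=1000 → (cmp)
[1] flags=1000 PL?F → skip
[2] flags=1000 VC?T → r0=0xc3
[3] flags=1000 NE?T → r0=0x04
[4] flags=1000 → (cmp)
[5] flags=1000 LE?T → r0=0x02
[6] flags=1000 CC?T → r5=0x25
[7] flags=1000 LT?T → r1=0x8f
[8] flags=1000 → (cmp)
[9] flags=1000 LS?T → r1=0xf8
[10] flags=1000 HI?F → skip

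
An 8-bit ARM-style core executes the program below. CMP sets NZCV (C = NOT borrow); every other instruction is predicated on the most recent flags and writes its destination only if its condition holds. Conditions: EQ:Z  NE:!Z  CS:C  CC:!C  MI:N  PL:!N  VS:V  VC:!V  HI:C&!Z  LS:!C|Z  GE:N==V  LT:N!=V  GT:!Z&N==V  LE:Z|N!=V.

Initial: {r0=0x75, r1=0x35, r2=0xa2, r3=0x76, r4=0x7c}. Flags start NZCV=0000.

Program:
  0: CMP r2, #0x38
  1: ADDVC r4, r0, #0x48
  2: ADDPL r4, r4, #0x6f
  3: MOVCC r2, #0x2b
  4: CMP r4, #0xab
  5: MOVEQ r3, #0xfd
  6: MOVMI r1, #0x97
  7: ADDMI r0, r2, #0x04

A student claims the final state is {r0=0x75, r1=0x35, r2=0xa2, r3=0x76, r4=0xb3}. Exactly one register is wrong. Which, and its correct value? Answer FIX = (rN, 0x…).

0: ✓ CMP  NZCV=0011
1: · ADDVC
2: ✓ ADDPL  r4←0xeb
3: · MOVCC
4: ✓ CMP  NZCV=0010
5: · MOVEQ
6: · MOVMI
7: · ADDMI

FIX = (r4, 0xeb)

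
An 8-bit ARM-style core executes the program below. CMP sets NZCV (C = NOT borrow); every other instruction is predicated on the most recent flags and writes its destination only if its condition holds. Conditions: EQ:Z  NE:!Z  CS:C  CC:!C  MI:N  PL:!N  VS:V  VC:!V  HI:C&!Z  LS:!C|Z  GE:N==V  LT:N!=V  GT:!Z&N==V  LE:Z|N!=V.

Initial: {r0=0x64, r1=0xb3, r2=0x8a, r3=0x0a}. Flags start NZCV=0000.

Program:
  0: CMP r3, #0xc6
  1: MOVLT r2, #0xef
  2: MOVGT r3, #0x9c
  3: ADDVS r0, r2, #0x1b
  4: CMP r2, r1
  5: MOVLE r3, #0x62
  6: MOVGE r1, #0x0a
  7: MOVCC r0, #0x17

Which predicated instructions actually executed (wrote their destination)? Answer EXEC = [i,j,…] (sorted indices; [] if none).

[0] flags=0000 → (cmp)
[1] flags=0000 LT?F → skip
[2] flags=0000 GT?T → r3=0x9c
[3] flags=0000 VS?F → skip
[4] flags=1000 → (cmp)
[5] flags=1000 LE?T → r3=0x62
[6] flags=1000 GE?F → skip
[7] flags=1000 CC?T → r0=0x17

EXEC = [2,5,7]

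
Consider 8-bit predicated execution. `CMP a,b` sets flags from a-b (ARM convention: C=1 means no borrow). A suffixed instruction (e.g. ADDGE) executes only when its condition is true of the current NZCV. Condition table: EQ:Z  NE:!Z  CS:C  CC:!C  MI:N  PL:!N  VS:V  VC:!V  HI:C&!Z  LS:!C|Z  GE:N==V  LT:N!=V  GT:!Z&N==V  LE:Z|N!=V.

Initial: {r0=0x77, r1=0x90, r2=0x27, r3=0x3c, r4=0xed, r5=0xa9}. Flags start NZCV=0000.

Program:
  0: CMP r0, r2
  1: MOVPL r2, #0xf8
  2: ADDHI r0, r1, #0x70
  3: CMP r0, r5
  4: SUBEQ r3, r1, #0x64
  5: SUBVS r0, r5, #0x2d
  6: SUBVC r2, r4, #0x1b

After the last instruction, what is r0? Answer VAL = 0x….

VAL = 0x00

0: ✓ CMP  NZCV=0010
1: ✓ MOVPL  r2←0xf8
2: ✓ ADDHI  r0←0x00
3: ✓ CMP  NZCV=0000
4: · SUBEQ
5: · SUBVS
6: ✓ SUBVC  r2←0xd2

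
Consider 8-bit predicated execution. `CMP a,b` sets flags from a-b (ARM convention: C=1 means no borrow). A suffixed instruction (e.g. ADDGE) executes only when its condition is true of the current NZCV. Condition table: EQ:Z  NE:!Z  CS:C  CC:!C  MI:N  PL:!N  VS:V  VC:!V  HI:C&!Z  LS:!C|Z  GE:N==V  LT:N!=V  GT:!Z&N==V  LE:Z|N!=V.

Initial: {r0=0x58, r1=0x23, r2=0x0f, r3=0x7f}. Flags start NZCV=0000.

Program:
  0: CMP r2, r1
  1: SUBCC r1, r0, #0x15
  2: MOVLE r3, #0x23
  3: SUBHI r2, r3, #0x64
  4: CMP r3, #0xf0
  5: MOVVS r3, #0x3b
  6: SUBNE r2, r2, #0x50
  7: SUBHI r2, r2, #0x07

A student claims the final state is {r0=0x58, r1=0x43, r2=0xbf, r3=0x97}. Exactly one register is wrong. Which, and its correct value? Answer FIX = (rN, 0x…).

FIX = (r3, 0x23)

0: ✓ CMP  NZCV=1000
1: ✓ SUBCC  r1←0x43
2: ✓ MOVLE  r3←0x23
3: · SUBHI
4: ✓ CMP  NZCV=0000
5: · MOVVS
6: ✓ SUBNE  r2←0xbf
7: · SUBHI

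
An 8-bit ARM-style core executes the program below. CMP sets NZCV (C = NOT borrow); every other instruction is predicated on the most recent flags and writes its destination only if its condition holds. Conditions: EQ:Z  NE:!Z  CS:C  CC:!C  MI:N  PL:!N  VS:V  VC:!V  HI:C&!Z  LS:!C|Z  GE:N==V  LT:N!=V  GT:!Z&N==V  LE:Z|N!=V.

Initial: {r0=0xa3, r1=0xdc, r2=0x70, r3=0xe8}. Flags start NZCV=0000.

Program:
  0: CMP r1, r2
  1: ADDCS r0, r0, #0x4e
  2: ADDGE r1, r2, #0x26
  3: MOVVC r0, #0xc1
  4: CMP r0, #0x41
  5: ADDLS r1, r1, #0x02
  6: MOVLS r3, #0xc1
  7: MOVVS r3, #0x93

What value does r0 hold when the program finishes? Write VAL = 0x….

[0] flags=0011 → (cmp)
[1] flags=0011 CS?T → r0=0xf1
[2] flags=0011 GE?F → skip
[3] flags=0011 VC?F → skip
[4] flags=1010 → (cmp)
[5] flags=1010 LS?F → skip
[6] flags=1010 LS?F → skip
[7] flags=1010 VS?F → skip

VAL = 0xf1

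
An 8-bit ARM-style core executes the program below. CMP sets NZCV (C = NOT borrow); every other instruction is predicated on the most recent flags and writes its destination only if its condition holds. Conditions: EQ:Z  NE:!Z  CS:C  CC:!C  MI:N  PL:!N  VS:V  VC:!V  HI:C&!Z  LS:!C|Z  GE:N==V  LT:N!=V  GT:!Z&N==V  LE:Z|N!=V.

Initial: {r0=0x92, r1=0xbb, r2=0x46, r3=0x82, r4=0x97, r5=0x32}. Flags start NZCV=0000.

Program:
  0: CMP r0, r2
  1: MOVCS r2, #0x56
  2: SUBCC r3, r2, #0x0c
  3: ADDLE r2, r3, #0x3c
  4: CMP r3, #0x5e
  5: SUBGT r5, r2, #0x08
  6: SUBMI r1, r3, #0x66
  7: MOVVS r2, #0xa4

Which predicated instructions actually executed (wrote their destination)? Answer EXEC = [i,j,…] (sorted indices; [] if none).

0: ✓ CMP  NZCV=0011
1: ✓ MOVCS  r2←0x56
2: · SUBCC
3: ✓ ADDLE  r2←0xbe
4: ✓ CMP  NZCV=0011
5: · SUBGT
6: · SUBMI
7: ✓ MOVVS  r2←0xa4

EXEC = [1,3,7]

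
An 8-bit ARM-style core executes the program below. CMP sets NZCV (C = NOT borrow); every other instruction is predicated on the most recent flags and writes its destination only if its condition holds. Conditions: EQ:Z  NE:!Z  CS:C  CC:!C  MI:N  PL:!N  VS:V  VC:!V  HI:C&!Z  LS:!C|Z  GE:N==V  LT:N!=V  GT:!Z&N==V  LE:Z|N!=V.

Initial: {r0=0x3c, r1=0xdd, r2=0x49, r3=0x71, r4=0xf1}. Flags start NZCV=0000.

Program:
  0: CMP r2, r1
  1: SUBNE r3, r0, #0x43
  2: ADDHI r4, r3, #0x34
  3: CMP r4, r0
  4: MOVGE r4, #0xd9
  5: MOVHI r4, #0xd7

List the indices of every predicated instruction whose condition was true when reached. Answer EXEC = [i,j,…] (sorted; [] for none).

0: ✓ CMP  NZCV=0000
1: ✓ SUBNE  r3←0xf9
2: · ADDHI
3: ✓ CMP  NZCV=1010
4: · MOVGE
5: ✓ MOVHI  r4←0xd7

EXEC = [1,5]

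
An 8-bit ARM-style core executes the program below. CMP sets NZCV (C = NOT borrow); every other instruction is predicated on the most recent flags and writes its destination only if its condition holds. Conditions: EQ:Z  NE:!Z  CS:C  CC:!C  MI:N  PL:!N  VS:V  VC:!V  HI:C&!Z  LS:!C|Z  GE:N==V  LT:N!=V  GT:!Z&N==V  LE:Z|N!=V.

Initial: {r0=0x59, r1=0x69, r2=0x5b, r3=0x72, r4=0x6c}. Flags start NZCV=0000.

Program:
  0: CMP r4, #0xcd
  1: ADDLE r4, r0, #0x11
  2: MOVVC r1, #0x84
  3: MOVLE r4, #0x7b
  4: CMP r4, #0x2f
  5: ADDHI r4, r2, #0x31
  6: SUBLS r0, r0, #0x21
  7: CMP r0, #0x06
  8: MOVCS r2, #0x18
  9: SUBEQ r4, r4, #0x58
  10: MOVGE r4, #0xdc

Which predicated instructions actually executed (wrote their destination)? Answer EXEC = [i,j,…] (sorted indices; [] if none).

[0] flags=1001 → (cmp)
[1] flags=1001 LE?F → skip
[2] flags=1001 VC?F → skip
[3] flags=1001 LE?F → skip
[4] flags=0010 → (cmp)
[5] flags=0010 HI?T → r4=0x8c
[6] flags=0010 LS?F → skip
[7] flags=0010 → (cmp)
[8] flags=0010 CS?T → r2=0x18
[9] flags=0010 EQ?F → skip
[10] flags=0010 GE?T → r4=0xdc

EXEC = [5,8,10]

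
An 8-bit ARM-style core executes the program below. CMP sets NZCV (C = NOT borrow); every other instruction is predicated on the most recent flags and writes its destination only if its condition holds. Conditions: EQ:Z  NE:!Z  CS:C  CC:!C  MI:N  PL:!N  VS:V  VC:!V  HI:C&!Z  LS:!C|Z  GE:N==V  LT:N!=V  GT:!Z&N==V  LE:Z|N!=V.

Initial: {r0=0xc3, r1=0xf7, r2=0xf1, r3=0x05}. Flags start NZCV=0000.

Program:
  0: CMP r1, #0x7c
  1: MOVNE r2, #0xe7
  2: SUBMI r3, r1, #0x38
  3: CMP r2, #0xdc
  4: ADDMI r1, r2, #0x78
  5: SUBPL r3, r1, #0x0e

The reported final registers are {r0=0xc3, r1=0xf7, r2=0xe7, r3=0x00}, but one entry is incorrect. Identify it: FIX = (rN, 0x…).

FIX = (r3, 0xe9)

[0] flags=0011 → (cmp)
[1] flags=0011 NE?T → r2=0xe7
[2] flags=0011 MI?F → skip
[3] flags=0010 → (cmp)
[4] flags=0010 MI?F → skip
[5] flags=0010 PL?T → r3=0xe9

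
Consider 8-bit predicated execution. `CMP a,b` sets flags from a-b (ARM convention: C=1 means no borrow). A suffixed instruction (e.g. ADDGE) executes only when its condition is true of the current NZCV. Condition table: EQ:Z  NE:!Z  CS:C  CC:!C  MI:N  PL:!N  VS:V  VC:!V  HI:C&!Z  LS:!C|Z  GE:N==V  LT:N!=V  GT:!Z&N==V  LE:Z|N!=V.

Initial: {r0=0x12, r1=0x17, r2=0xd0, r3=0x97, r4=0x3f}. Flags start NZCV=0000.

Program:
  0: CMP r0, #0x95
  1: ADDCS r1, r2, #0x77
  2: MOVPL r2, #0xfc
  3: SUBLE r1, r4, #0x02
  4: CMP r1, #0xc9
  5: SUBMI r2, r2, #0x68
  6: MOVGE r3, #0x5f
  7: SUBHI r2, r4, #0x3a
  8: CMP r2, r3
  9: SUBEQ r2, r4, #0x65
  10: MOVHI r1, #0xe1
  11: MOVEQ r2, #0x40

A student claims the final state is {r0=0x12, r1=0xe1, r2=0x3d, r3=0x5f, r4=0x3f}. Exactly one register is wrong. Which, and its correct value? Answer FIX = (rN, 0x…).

0: ✓ CMP  NZCV=0000
1: · ADDCS
2: ✓ MOVPL  r2←0xfc
3: · SUBLE
4: ✓ CMP  NZCV=0000
5: · SUBMI
6: ✓ MOVGE  r3←0x5f
7: · SUBHI
8: ✓ CMP  NZCV=1010
9: · SUBEQ
10: ✓ MOVHI  r1←0xe1
11: · MOVEQ

FIX = (r2, 0xfc)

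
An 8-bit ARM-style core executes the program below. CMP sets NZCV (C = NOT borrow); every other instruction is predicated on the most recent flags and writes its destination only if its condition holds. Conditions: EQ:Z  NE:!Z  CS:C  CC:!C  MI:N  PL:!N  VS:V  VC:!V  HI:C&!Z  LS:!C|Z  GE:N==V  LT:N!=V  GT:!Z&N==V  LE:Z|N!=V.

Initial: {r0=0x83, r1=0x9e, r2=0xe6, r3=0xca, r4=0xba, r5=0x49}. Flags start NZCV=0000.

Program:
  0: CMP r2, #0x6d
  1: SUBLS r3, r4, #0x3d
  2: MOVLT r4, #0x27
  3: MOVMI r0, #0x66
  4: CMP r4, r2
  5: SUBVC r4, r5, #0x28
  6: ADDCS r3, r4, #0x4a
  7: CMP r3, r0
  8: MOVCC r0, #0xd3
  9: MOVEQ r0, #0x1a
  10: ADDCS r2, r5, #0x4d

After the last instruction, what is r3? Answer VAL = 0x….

[0] flags=0011 → (cmp)
[1] flags=0011 LS?F → skip
[2] flags=0011 LT?T → r4=0x27
[3] flags=0011 MI?F → skip
[4] flags=0000 → (cmp)
[5] flags=0000 VC?T → r4=0x21
[6] flags=0000 CS?F → skip
[7] flags=0010 → (cmp)
[8] flags=0010 CC?F → skip
[9] flags=0010 EQ?F → skip
[10] flags=0010 CS?T → r2=0x96

VAL = 0xca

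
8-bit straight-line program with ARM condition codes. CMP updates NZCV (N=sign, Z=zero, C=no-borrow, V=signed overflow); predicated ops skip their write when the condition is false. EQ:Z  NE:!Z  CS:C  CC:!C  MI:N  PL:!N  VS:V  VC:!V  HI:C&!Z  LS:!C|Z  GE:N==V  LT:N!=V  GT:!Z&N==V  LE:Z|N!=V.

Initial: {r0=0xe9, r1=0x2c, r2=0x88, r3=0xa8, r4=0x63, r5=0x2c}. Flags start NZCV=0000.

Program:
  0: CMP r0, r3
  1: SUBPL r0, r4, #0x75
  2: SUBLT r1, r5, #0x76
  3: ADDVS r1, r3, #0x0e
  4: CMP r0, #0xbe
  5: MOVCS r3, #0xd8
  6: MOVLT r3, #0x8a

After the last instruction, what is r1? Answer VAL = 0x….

VAL = 0x2c

0: ✓ CMP  NZCV=0010
1: ✓ SUBPL  r0←0xee
2: · SUBLT
3: · ADDVS
4: ✓ CMP  NZCV=0010
5: ✓ MOVCS  r3←0xd8
6: · MOVLT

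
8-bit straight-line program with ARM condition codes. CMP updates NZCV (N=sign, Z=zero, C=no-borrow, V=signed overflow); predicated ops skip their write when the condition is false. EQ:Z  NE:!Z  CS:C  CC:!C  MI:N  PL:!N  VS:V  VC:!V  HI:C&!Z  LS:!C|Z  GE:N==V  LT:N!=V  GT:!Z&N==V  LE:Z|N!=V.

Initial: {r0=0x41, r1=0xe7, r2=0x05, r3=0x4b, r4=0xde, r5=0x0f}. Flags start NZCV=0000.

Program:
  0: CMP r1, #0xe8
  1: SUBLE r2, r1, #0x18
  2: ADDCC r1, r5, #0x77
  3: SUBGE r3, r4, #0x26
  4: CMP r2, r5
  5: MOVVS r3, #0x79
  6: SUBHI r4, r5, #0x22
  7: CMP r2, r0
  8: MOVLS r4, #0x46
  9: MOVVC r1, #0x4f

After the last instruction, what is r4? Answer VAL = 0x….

VAL = 0xed

0: ✓ CMP  NZCV=1000
1: ✓ SUBLE  r2←0xcf
2: ✓ ADDCC  r1←0x86
3: · SUBGE
4: ✓ CMP  NZCV=1010
5: · MOVVS
6: ✓ SUBHI  r4←0xed
7: ✓ CMP  NZCV=1010
8: · MOVLS
9: ✓ MOVVC  r1←0x4f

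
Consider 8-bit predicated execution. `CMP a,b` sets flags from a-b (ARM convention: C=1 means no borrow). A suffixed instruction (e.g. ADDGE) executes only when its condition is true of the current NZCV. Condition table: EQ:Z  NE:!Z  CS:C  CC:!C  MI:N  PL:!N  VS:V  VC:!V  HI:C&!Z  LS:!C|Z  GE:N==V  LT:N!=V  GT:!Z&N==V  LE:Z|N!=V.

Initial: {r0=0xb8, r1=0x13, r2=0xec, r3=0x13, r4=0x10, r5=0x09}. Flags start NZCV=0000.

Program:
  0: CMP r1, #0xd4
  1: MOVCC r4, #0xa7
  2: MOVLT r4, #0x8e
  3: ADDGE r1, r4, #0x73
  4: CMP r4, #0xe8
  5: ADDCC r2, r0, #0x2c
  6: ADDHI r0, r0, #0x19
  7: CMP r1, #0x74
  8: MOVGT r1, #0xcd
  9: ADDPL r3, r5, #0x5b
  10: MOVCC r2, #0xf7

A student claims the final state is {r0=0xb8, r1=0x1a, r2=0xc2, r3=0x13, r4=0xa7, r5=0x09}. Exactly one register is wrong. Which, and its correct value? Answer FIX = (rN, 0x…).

0: ✓ CMP  NZCV=0000
1: ✓ MOVCC  r4←0xa7
2: · MOVLT
3: ✓ ADDGE  r1←0x1a
4: ✓ CMP  NZCV=1000
5: ✓ ADDCC  r2←0xe4
6: · ADDHI
7: ✓ CMP  NZCV=1000
8: · MOVGT
9: · ADDPL
10: ✓ MOVCC  r2←0xf7

FIX = (r2, 0xf7)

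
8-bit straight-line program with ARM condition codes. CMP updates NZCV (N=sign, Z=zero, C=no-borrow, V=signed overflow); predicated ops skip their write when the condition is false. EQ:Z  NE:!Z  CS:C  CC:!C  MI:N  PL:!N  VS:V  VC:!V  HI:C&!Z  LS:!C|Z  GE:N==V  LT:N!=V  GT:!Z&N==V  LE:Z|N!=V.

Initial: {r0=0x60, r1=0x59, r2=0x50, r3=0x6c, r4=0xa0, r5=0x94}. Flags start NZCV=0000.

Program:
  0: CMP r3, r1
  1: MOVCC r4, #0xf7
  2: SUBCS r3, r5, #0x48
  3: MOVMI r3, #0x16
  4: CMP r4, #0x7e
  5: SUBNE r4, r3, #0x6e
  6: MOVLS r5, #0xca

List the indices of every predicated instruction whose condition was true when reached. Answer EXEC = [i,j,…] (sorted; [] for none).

EXEC = [2,5]

0: ✓ CMP  NZCV=0010
1: · MOVCC
2: ✓ SUBCS  r3←0x4c
3: · MOVMI
4: ✓ CMP  NZCV=0011
5: ✓ SUBNE  r4←0xde
6: · MOVLS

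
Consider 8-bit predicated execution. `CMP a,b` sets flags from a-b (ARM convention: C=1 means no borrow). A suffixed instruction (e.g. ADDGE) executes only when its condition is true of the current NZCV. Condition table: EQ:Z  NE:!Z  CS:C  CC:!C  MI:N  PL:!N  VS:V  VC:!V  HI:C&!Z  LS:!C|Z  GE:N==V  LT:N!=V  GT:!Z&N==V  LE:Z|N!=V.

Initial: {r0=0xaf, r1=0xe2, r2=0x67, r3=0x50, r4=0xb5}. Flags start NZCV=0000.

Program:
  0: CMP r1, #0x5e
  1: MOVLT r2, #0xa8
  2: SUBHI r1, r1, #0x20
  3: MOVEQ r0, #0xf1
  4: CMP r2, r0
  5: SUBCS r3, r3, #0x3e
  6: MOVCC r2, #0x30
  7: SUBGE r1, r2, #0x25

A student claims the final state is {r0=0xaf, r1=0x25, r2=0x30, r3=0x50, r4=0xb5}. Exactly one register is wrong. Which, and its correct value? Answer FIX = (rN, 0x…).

FIX = (r1, 0xc2)

[0] flags=1010 → (cmp)
[1] flags=1010 LT?T → r2=0xa8
[2] flags=1010 HI?T → r1=0xc2
[3] flags=1010 EQ?F → skip
[4] flags=1000 → (cmp)
[5] flags=1000 CS?F → skip
[6] flags=1000 CC?T → r2=0x30
[7] flags=1000 GE?F → skip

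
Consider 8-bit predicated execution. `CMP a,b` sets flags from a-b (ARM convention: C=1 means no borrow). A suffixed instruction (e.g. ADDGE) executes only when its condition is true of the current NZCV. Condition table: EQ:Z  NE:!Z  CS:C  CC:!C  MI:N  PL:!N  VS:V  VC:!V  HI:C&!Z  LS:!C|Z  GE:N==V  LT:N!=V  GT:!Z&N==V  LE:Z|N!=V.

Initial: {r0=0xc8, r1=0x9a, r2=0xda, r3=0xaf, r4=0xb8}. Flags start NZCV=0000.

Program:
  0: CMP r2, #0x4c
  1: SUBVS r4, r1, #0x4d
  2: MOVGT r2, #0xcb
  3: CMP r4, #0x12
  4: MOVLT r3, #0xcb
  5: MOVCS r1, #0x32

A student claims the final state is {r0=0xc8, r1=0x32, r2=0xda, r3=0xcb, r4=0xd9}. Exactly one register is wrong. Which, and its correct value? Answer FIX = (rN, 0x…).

FIX = (r4, 0xb8)

0: ✓ CMP  NZCV=1010
1: · SUBVS
2: · MOVGT
3: ✓ CMP  NZCV=1010
4: ✓ MOVLT  r3←0xcb
5: ✓ MOVCS  r1←0x32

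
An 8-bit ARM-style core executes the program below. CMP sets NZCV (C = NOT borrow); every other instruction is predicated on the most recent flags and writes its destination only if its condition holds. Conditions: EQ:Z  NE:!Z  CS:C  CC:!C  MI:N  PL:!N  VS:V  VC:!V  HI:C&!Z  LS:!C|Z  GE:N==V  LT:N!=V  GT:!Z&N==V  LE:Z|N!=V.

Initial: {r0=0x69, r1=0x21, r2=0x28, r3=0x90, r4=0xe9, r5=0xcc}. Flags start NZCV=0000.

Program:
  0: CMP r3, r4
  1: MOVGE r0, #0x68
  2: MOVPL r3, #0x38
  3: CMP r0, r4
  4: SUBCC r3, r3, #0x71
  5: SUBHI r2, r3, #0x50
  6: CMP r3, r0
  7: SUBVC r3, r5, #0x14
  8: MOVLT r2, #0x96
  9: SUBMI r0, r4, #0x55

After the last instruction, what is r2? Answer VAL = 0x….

VAL = 0x96

[0] flags=1000 → (cmp)
[1] flags=1000 GE?F → skip
[2] flags=1000 PL?F → skip
[3] flags=1001 → (cmp)
[4] flags=1001 CC?T → r3=0x1f
[5] flags=1001 HI?F → skip
[6] flags=1000 → (cmp)
[7] flags=1000 VC?T → r3=0xb8
[8] flags=1000 LT?T → r2=0x96
[9] flags=1000 MI?T → r0=0x94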